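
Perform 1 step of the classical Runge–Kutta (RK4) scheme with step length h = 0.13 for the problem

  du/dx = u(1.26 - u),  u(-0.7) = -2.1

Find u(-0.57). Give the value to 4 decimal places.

RK4: k1 = f(x_n, u_n); k2 = f(x_n + h/2, u_n + (h/2)·k1); k3 = f(x_n + h/2, u_n + (h/2)·k2); k4 = f(x_n + h, u_n + h·k3); u_{n+1} = u_n + (h/6)·(k1 + 2k2 + 2k3 + k4).
x=-0.700000, u=-2.100000:
  k1 = f(-0.700000, -2.100000) = -7.056000
  k2 = f(-0.635000, -2.558640) = -9.770525
  k3 = f(-0.635000, -2.735084) = -10.926891
  k4 = f(-0.570000, -3.520496) = -16.829716
  u ← -2.100000 + (0.13/6)·(k1 + 2k2 + 2k3 + k4) = -3.514412
u(-0.57) ≈ -3.5144

-3.5144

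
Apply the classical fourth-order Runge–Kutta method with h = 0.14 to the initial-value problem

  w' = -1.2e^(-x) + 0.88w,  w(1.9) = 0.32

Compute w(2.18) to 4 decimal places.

RK4: k1 = f(x_n, w_n); k2 = f(x_n + h/2, w_n + (h/2)·k1); k3 = f(x_n + h/2, w_n + (h/2)·k2); k4 = f(x_n + h, w_n + h·k3); w_{n+1} = w_n + (h/6)·(k1 + 2k2 + 2k3 + k4).
x=1.900000, w=0.320000:
  k1 = f(1.900000, 0.320000) = 0.102118
  k2 = f(1.970000, 0.327148) = 0.120542
  k3 = f(1.970000, 0.328438) = 0.121677
  k4 = f(2.040000, 0.337035) = 0.140556
  w ← 0.320000 + (0.14/6)·(k1 + 2k2 + 2k3 + k4) = 0.336966
x=2.040000, w=0.336966:
  k1 = f(2.040000, 0.336966) = 0.140496
  k2 = f(2.110000, 0.346801) = 0.159699
  k3 = f(2.110000, 0.348145) = 0.160882
  k4 = f(2.180000, 0.359489) = 0.180701
  w ← 0.336966 + (0.14/6)·(k1 + 2k2 + 2k3 + k4) = 0.359421
w(2.18) ≈ 0.3594

0.3594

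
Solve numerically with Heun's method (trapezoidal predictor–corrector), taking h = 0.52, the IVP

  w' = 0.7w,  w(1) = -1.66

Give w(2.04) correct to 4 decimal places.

-3.3957

Heun: k1 = f(t_n, w_n); k2 = f(t_n + h, w_n + h·k1); w_{n+1} = w_n + (h/2)·(k1 + k2).
t=1.000000, w=-1.660000:
  k1 = f(1.000000, -1.660000) = -1.162000
  k2 = f(1.520000, -2.264240) = -1.584968
  w ← -1.660000 + (0.52/2)·(-1.162000 + (-1.584968)) = -2.374212
t=1.520000, w=-2.374212:
  k1 = f(1.520000, -2.374212) = -1.661948
  k2 = f(2.040000, -3.238425) = -2.266897
  w ← -2.374212 + (0.52/2)·(-1.661948 + (-2.266897)) = -3.395712
w(2.04) ≈ -3.3957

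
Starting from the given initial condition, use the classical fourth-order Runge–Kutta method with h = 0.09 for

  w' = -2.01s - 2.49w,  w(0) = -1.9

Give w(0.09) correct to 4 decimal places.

RK4: k1 = f(s_n, w_n); k2 = f(s_n + h/2, w_n + (h/2)·k1); k3 = f(s_n + h/2, w_n + (h/2)·k2); k4 = f(s_n + h, w_n + h·k3); w_{n+1} = w_n + (h/6)·(k1 + 2k2 + 2k3 + k4).
s=0.000000, w=-1.900000:
  k1 = f(0.000000, -1.900000) = 4.731000
  k2 = f(0.045000, -1.687105) = 4.110441
  k3 = f(0.045000, -1.715030) = 4.179975
  k4 = f(0.090000, -1.523802) = 3.613368
  w ← -1.900000 + (0.09/6)·(k1 + 2k2 + 2k3 + k4) = -1.526122
w(0.09) ≈ -1.5261

-1.5261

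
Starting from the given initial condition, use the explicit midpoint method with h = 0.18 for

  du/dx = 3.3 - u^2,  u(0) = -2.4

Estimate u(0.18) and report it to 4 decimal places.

Midpoint: k1 = f(x_n, u_n); k2 = f(x_n + h/2, u_n + (h/2)·k1); u_{n+1} = u_n + h·k2.
x=0.000000, u=-2.400000:
  k1 = f(0.000000, -2.400000) = -2.460000
  k2 = f(0.090000, -2.621400) = -3.571738
  u ← -2.400000 + 0.18·(-3.571738) = -3.042913
u(0.18) ≈ -3.0429

-3.0429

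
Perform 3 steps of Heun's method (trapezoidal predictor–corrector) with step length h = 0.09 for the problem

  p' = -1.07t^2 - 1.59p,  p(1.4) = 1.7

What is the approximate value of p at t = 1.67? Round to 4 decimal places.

0.5463

Heun: k1 = f(t_n, p_n); k2 = f(t_n + h, p_n + h·k1); p_{n+1} = p_n + (h/2)·(k1 + k2).
t=1.400000, p=1.700000:
  k1 = f(1.400000, 1.700000) = -4.800200
  k2 = f(1.490000, 1.267982) = -4.391598
  p ← 1.700000 + (0.09/2)·(-4.800200 + (-4.391598)) = 1.286369
t=1.490000, p=1.286369:
  k1 = f(1.490000, 1.286369) = -4.420834
  k2 = f(1.580000, 0.888494) = -4.083854
  p ← 1.286369 + (0.09/2)·(-4.420834 + (-4.083854)) = 0.903658
t=1.580000, p=0.903658:
  k1 = f(1.580000, 0.903658) = -4.107964
  k2 = f(1.670000, 0.533941) = -3.833090
  p ← 0.903658 + (0.09/2)·(-4.107964 + (-3.833090)) = 0.546311
p(1.67) ≈ 0.5463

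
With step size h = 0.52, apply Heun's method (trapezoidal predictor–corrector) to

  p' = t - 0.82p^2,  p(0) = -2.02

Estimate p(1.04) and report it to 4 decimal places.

Heun: k1 = f(t_n, p_n); k2 = f(t_n + h, p_n + h·k1); p_{n+1} = p_n + (h/2)·(k1 + k2).
t=0.000000, p=-2.020000:
  k1 = f(0.000000, -2.020000) = -3.345928
  k2 = f(0.520000, -3.759883) = -11.072108
  p ← -2.020000 + (0.52/2)·(-3.345928 + (-11.072108)) = -5.768689
t=0.520000, p=-5.768689:
  k1 = f(0.520000, -5.768689) = -26.767777
  k2 = f(1.040000, -19.687933) = -316.804065
  p ← -5.768689 + (0.52/2)·(-26.767777 + (-316.804065)) = -95.097368
p(1.04) ≈ -95.0974

-95.0974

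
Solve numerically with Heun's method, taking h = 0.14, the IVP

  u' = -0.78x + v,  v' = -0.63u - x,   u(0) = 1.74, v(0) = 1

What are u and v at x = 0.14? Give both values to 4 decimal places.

Heun on (u,v): k1 = f(x_n, state_n); k2 = f(x_n + h, state_n + h·k1); state_{n+1} = state_n + (h/2)·(k1 + k2).
0.000000: (1.740000, 1.000000)
  k1 = (1.000000, -1.096200)
  predictor → (1.880000, 0.846532)
  k2 = (0.737332, -1.324400)
  → (1.861613, 0.830558)
(u(0.14), v(0.14)) ≈ (1.8616, 0.8306)

1.8616, 0.8306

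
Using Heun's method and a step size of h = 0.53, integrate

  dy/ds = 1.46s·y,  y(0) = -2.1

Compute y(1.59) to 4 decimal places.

Heun: k1 = f(s_n, y_n); k2 = f(s_n + h, y_n + h·k1); y_{n+1} = y_n + (h/2)·(k1 + k2).
s=0.000000, y=-2.100000:
  k1 = f(0.000000, -2.100000) = 0.000000
  k2 = f(0.530000, -2.100000) = -1.624980
  y ← -2.100000 + (0.53/2)·(0.000000 + (-1.624980)) = -2.530620
s=0.530000, y=-2.530620:
  k1 = f(0.530000, -2.530620) = -1.958194
  k2 = f(1.060000, -3.568462) = -5.522552
  y ← -2.530620 + (0.53/2)·(-1.958194 + (-5.522552)) = -4.513017
s=1.060000, y=-4.513017:
  k1 = f(1.060000, -4.513017) = -6.984346
  k2 = f(1.590000, -8.214720) = -19.069652
  y ← -4.513017 + (0.53/2)·(-6.984346 + (-19.069652)) = -11.417327
y(1.59) ≈ -11.4173

-11.4173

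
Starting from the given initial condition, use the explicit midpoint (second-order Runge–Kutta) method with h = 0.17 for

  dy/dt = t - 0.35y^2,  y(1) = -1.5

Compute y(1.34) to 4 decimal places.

Midpoint: k1 = f(t_n, y_n); k2 = f(t_n + h/2, y_n + (h/2)·k1); y_{n+1} = y_n + h·k2.
t=1.000000, y=-1.500000:
  k1 = f(1.000000, -1.500000) = 0.212500
  k2 = f(1.085000, -1.481937) = 0.316351
  y ← -1.500000 + 0.17·0.316351 = -1.446220
t=1.170000, y=-1.446220:
  k1 = f(1.170000, -1.446220) = 0.437956
  k2 = f(1.255000, -1.408994) = 0.560158
  y ← -1.446220 + 0.17·0.560158 = -1.350993
y(1.34) ≈ -1.3510

-1.3510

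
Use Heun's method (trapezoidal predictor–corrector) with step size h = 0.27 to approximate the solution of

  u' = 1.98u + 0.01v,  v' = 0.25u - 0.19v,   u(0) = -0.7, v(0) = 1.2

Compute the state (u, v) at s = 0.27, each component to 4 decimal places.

-1.1703, 1.0815

Heun on (u,v): k1 = f(s_n, state_n); k2 = f(s_n + h, state_n + h·k1); state_{n+1} = state_n + (h/2)·(k1 + k2).
0.000000: (-0.700000, 1.200000)
  k1 = (-1.374000, -0.403000)
  predictor → (-1.070980, 1.091190)
  k2 = (-2.109628, -0.475071)
  → (-1.170290, 1.081460)
(u(0.27), v(0.27)) ≈ (-1.1703, 1.0815)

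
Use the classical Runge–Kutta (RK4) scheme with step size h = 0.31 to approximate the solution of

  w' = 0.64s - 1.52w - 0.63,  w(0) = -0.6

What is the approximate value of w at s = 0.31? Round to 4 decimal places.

RK4: k1 = f(s_n, w_n); k2 = f(s_n + h/2, w_n + (h/2)·k1); k3 = f(s_n + h/2, w_n + (h/2)·k2); k4 = f(s_n + h, w_n + h·k3); w_{n+1} = w_n + (h/6)·(k1 + 2k2 + 2k3 + k4).
s=0.000000, w=-0.600000:
  k1 = f(0.000000, -0.600000) = 0.282000
  k2 = f(0.155000, -0.556290) = 0.314761
  k3 = f(0.155000, -0.551212) = 0.307042
  k4 = f(0.310000, -0.504817) = 0.335722
  w ← -0.600000 + (0.31/6)·(k1 + 2k2 + 2k3 + k4) = -0.503831
w(0.31) ≈ -0.5038

-0.5038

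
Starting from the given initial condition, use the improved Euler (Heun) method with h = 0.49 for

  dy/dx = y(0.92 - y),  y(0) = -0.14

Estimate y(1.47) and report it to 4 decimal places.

Heun: k1 = f(x_n, y_n); k2 = f(x_n + h, y_n + h·k1); y_{n+1} = y_n + (h/2)·(k1 + k2).
x=0.000000, y=-0.140000:
  k1 = f(0.000000, -0.140000) = -0.148400
  k2 = f(0.490000, -0.212716) = -0.240947
  y ← -0.140000 + (0.49/2)·(-0.148400 + (-0.240947)) = -0.235390
x=0.490000, y=-0.235390:
  k1 = f(0.490000, -0.235390) = -0.271967
  k2 = f(0.980000, -0.368654) = -0.475067
  y ← -0.235390 + (0.49/2)·(-0.271967 + (-0.475067)) = -0.418413
x=0.980000, y=-0.418413:
  k1 = f(0.980000, -0.418413) = -0.560010
  k2 = f(1.470000, -0.692818) = -1.117390
  y ← -0.418413 + (0.49/2)·(-0.560010 + (-1.117390)) = -0.829377
y(1.47) ≈ -0.8294

-0.8294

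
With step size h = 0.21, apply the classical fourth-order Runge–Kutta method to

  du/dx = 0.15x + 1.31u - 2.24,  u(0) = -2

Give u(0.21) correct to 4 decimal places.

RK4: k1 = f(x_n, u_n); k2 = f(x_n + h/2, u_n + (h/2)·k1); k3 = f(x_n + h/2, u_n + (h/2)·k2); k4 = f(x_n + h, u_n + h·k3); u_{n+1} = u_n + (h/6)·(k1 + 2k2 + 2k3 + k4).
x=0.000000, u=-2.000000:
  k1 = f(0.000000, -2.000000) = -4.860000
  k2 = f(0.105000, -2.510300) = -5.512743
  k3 = f(0.105000, -2.578838) = -5.602528
  k4 = f(0.210000, -3.176531) = -6.369755
  u ← -2.000000 + (0.21/6)·(k1 + 2k2 + 2k3 + k4) = -3.171110
u(0.21) ≈ -3.1711

-3.1711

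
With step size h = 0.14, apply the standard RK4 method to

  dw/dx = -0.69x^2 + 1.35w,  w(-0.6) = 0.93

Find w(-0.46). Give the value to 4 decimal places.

RK4: k1 = f(x_n, w_n); k2 = f(x_n + h/2, w_n + (h/2)·k1); k3 = f(x_n + h/2, w_n + (h/2)·k2); k4 = f(x_n + h, w_n + h·k3); w_{n+1} = w_n + (h/6)·(k1 + 2k2 + 2k3 + k4).
x=-0.600000, w=0.930000:
  k1 = f(-0.600000, 0.930000) = 1.007100
  k2 = f(-0.530000, 1.000497) = 1.156850
  k3 = f(-0.530000, 1.010979) = 1.171001
  k4 = f(-0.460000, 1.093940) = 1.330815
  w ← 0.930000 + (0.14/6)·(k1 + 2k2 + 2k3 + k4) = 1.093184
w(-0.46) ≈ 1.0932

1.0932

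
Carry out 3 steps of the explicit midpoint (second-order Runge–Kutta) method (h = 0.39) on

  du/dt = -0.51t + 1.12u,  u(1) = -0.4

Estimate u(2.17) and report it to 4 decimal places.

-3.1445

Midpoint: k1 = f(t_n, u_n); k2 = f(t_n + h/2, u_n + (h/2)·k1); u_{n+1} = u_n + h·k2.
t=1.000000, u=-0.400000:
  k1 = f(1.000000, -0.400000) = -0.958000
  k2 = f(1.195000, -0.586810) = -1.266677
  u ← -0.400000 + 0.39·(-1.266677) = -0.894004
t=1.390000, u=-0.894004:
  k1 = f(1.390000, -0.894004) = -1.710185
  k2 = f(1.585000, -1.227490) = -2.183139
  u ← -0.894004 + 0.39·(-2.183139) = -1.745428
t=1.780000, u=-1.745428:
  k1 = f(1.780000, -1.745428) = -2.862680
  k2 = f(1.975000, -2.303651) = -3.587339
  u ← -1.745428 + 0.39·(-3.587339) = -3.144490
u(2.17) ≈ -3.1445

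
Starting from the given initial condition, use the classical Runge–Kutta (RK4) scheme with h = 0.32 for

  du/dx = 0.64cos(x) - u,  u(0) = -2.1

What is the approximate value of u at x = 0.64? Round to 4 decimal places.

RK4: k1 = f(x_n, u_n); k2 = f(x_n + h/2, u_n + (h/2)·k1); k3 = f(x_n + h/2, u_n + (h/2)·k2); k4 = f(x_n + h, u_n + h·k3); u_{n+1} = u_n + (h/6)·(k1 + 2k2 + 2k3 + k4).
x=0.000000, u=-2.100000:
  k1 = f(0.000000, -2.100000) = 2.740000
  k2 = f(0.160000, -1.661600) = 2.293425
  k3 = f(0.160000, -1.733052) = 2.364877
  k4 = f(0.320000, -1.343239) = 1.950750
  u ← -2.100000 + (0.32/6)·(k1 + 2k2 + 2k3 + k4) = -1.352941
x=0.320000, u=-1.352941:
  k1 = f(0.320000, -1.352941) = 1.960452
  k2 = f(0.480000, -1.039269) = 1.606946
  k3 = f(0.480000, -1.095830) = 1.663507
  k4 = f(0.640000, -0.820619) = 1.333960
  u ← -1.352941 + (0.32/6)·(k1 + 2k2 + 2k3 + k4) = -0.828391
u(0.64) ≈ -0.8284

-0.8284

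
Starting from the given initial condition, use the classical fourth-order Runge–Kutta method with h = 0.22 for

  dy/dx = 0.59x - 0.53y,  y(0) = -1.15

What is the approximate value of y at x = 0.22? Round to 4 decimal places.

RK4: k1 = f(x_n, y_n); k2 = f(x_n + h/2, y_n + (h/2)·k1); k3 = f(x_n + h/2, y_n + (h/2)·k2); k4 = f(x_n + h, y_n + h·k3); y_{n+1} = y_n + (h/6)·(k1 + 2k2 + 2k3 + k4).
x=0.000000, y=-1.150000:
  k1 = f(0.000000, -1.150000) = 0.609500
  k2 = f(0.110000, -1.082955) = 0.638866
  k3 = f(0.110000, -1.079725) = 0.637154
  k4 = f(0.220000, -1.009826) = 0.665008
  y ← -1.150000 + (0.22/6)·(k1 + 2k2 + 2k3 + k4) = -1.009693
y(0.22) ≈ -1.0097

-1.0097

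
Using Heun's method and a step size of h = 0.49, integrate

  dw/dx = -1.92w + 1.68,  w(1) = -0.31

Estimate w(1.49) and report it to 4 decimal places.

0.2804

Heun: k1 = f(x_n, w_n); k2 = f(x_n + h, w_n + h·k1); w_{n+1} = w_n + (h/2)·(k1 + k2).
x=1.000000, w=-0.310000:
  k1 = f(1.000000, -0.310000) = 2.275200
  k2 = f(1.490000, 0.804848) = 0.134692
  w ← -0.310000 + (0.49/2)·(2.275200 + 0.134692) = 0.280424
w(1.49) ≈ 0.2804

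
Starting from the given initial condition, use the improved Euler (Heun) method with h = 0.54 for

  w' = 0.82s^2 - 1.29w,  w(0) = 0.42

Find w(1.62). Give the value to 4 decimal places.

Heun: k1 = f(s_n, w_n); k2 = f(s_n + h, w_n + h·k1); w_{n+1} = w_n + (h/2)·(k1 + k2).
s=0.000000, w=0.420000:
  k1 = f(0.000000, 0.420000) = -0.541800
  k2 = f(0.540000, 0.127428) = 0.074730
  w ← 0.420000 + (0.54/2)·(-0.541800 + 0.074730) = 0.293891
s=0.540000, w=0.293891:
  k1 = f(0.540000, 0.293891) = -0.140007
  k2 = f(1.080000, 0.218287) = 0.674858
  w ← 0.293891 + (0.54/2)·(-0.140007 + 0.674858) = 0.438301
s=1.080000, w=0.438301:
  k1 = f(1.080000, 0.438301) = 0.391040
  k2 = f(1.620000, 0.649462) = 1.314202
  w ← 0.438301 + (0.54/2)·(0.391040 + 1.314202) = 0.898716
w(1.62) ≈ 0.8987

0.8987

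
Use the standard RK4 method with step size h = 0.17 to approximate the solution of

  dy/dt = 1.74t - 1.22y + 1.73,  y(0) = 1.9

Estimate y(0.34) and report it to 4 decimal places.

1.8244

RK4: k1 = f(t_n, y_n); k2 = f(t_n + h/2, y_n + (h/2)·k1); k3 = f(t_n + h/2, y_n + (h/2)·k2); k4 = f(t_n + h, y_n + h·k3); y_{n+1} = y_n + (h/6)·(k1 + 2k2 + 2k3 + k4).
t=0.000000, y=1.900000:
  k1 = f(0.000000, 1.900000) = -0.588000
  k2 = f(0.085000, 1.850020) = -0.379124
  k3 = f(0.085000, 1.867774) = -0.400785
  k4 = f(0.170000, 1.831867) = -0.209077
  y ← 1.900000 + (0.17/6)·(k1 + 2k2 + 2k3 + k4) = 1.833221
t=0.170000, y=1.833221:
  k1 = f(0.170000, 1.833221) = -0.210730
  k2 = f(0.255000, 1.815309) = -0.040977
  k3 = f(0.255000, 1.829738) = -0.058581
  k4 = f(0.340000, 1.823263) = 0.097220
  y ← 1.833221 + (0.17/6)·(k1 + 2k2 + 2k3 + k4) = 1.824364
y(0.34) ≈ 1.8244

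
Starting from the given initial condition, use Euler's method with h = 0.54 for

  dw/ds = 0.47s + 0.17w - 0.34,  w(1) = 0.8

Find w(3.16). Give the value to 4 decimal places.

2.3324

Euler: w_{n+1} = w_n + h·f(s_n, w_n).
s=1.000000, w=0.800000: f=0.266000 → w ← 0.800000 + 0.54·0.266000 = 0.943640
s=1.540000, w=0.943640: f=0.544219 → w ← 0.943640 + 0.54·0.544219 = 1.237518
s=2.080000, w=1.237518: f=0.847978 → w ← 1.237518 + 0.54·0.847978 = 1.695426
s=2.620000, w=1.695426: f=1.179622 → w ← 1.695426 + 0.54·1.179622 = 2.332422
w(3.16) ≈ 2.3324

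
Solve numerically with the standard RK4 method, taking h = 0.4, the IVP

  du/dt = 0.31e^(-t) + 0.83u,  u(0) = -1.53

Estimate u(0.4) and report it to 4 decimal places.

RK4: k1 = f(t_n, u_n); k2 = f(t_n + h/2, u_n + (h/2)·k1); k3 = f(t_n + h/2, u_n + (h/2)·k2); k4 = f(t_n + h, u_n + h·k3); u_{n+1} = u_n + (h/6)·(k1 + 2k2 + 2k3 + k4).
t=0.000000, u=-1.530000:
  k1 = f(0.000000, -1.530000) = -0.959900
  k2 = f(0.200000, -1.721980) = -1.175437
  k3 = f(0.200000, -1.765087) = -1.211216
  k4 = f(0.400000, -2.014486) = -1.464224
  u ← -1.530000 + (0.4/6)·(k1 + 2k2 + 2k3 + k4) = -2.009829
u(0.4) ≈ -2.0098

-2.0098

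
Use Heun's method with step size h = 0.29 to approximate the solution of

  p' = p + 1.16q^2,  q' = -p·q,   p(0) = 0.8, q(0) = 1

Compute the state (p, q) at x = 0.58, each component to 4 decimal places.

Heun on (p,q): k1 = f(x_n, state_n); k2 = f(x_n + h, state_n + h·k1); state_{n+1} = state_n + (h/2)·(k1 + k2).
0.000000: (0.800000, 1.000000)
  k1 = (1.960000, -0.800000)
  predictor → (1.368400, 0.768000)
  k2 = (2.052596, -1.050931)
  → (1.381826, 0.731615)
0.290000: (1.381826, 0.731615)
  k1 = (2.002729, -1.010965)
  predictor → (1.962618, 0.438435)
  k2 = (2.185599, -0.860481)
  → (1.989134, 0.460255)
(p(0.58), q(0.58)) ≈ (1.9891, 0.4603)

1.9891, 0.4603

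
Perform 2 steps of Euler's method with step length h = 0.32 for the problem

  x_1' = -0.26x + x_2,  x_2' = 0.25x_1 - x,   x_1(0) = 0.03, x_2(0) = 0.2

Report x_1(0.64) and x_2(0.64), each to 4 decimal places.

0.1321, 0.1075

Euler on (x_1,x_2): x_1_{n+1} = x_1_n + h·x_1', x_2_{n+1} = x_2_n + h·x_2'.
0.000000: (0.030000, 0.200000); f=(0.200000, 0.007500) → (0.094000, 0.202400)
0.320000: (0.094000, 0.202400); f=(0.119200, -0.296500) → (0.132144, 0.107520)
(x_1(0.64), x_2(0.64)) ≈ (0.1321, 0.1075)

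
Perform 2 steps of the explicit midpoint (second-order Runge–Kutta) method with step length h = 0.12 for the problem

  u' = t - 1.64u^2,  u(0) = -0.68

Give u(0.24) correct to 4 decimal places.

-0.8899

Midpoint: k1 = f(t_n, u_n); k2 = f(t_n + h/2, u_n + (h/2)·k1); u_{n+1} = u_n + h·k2.
t=0.000000, u=-0.680000:
  k1 = f(0.000000, -0.680000) = -0.758336
  k2 = f(0.060000, -0.725500) = -0.803215
  u ← -0.680000 + 0.12·(-0.803215) = -0.776386
t=0.120000, u=-0.776386:
  k1 = f(0.120000, -0.776386) = -0.868551
  k2 = f(0.180000, -0.828499) = -0.945713
  u ← -0.776386 + 0.12·(-0.945713) = -0.889871
u(0.24) ≈ -0.8899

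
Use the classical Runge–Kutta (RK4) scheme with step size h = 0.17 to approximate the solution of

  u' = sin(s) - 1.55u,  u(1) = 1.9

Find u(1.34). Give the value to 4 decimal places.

RK4: k1 = f(s_n, u_n); k2 = f(s_n + h/2, u_n + (h/2)·k1); k3 = f(s_n + h/2, u_n + (h/2)·k2); k4 = f(s_n + h, u_n + h·k3); u_{n+1} = u_n + (h/6)·(k1 + 2k2 + 2k3 + k4).
s=1.000000, u=1.900000:
  k1 = f(1.000000, 1.900000) = -2.103529
  k2 = f(1.085000, 1.721200) = -1.783557
  k3 = f(1.085000, 1.748398) = -1.825713
  k4 = f(1.170000, 1.589629) = -1.543174
  u ← 1.900000 + (0.17/6)·(k1 + 2k2 + 2k3 + k4) = 1.592151
s=1.170000, u=1.592151:
  k1 = f(1.170000, 1.592151) = -1.547084
  k2 = f(1.255000, 1.460649) = -1.313457
  k3 = f(1.255000, 1.480508) = -1.344237
  k4 = f(1.340000, 1.363631) = -1.140144
  u ← 1.592151 + (0.17/6)·(k1 + 2k2 + 2k3 + k4) = 1.365411
u(1.34) ≈ 1.3654

1.3654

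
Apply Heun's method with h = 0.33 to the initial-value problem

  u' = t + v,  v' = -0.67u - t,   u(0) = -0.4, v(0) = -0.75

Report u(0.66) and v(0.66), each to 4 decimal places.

Heun on (u,v): k1 = f(t_n, state_n); k2 = f(t_n + h, state_n + h·k1); state_{n+1} = state_n + (h/2)·(k1 + k2).
0.000000: (-0.400000, -0.750000)
  k1 = (-0.750000, 0.268000)
  predictor → (-0.647500, -0.661560)
  k2 = (-0.331560, 0.103825)
  → (-0.578457, -0.688649)
0.330000: (-0.578457, -0.688649)
  k1 = (-0.358649, 0.057566)
  predictor → (-0.696812, -0.669652)
  k2 = (-0.009652, -0.193136)
  → (-0.639227, -0.711018)
(u(0.66), v(0.66)) ≈ (-0.6392, -0.7110)

-0.6392, -0.7110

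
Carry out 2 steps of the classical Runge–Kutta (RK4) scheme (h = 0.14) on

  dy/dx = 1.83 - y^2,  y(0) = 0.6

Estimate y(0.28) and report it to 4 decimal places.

0.9386

RK4: k1 = f(x_n, y_n); k2 = f(x_n + h/2, y_n + (h/2)·k1); k3 = f(x_n + h/2, y_n + (h/2)·k2); k4 = f(x_n + h, y_n + h·k3); y_{n+1} = y_n + (h/6)·(k1 + 2k2 + 2k3 + k4).
x=0.000000, y=0.600000:
  k1 = f(0.000000, 0.600000) = 1.470000
  k2 = f(0.070000, 0.702900) = 1.335932
  k3 = f(0.070000, 0.693515) = 1.349037
  k4 = f(0.140000, 0.788865) = 1.207692
  y ← 0.600000 + (0.14/6)·(k1 + 2k2 + 2k3 + k4) = 0.787778
x=0.140000, y=0.787778:
  k1 = f(0.140000, 0.787778) = 1.209406
  k2 = f(0.210000, 0.872436) = 1.068855
  k3 = f(0.210000, 0.862598) = 1.085925
  k4 = f(0.280000, 0.939807) = 0.946762
  y ← 0.787778 + (0.14/6)·(k1 + 2k2 + 2k3 + k4) = 0.938645
y(0.28) ≈ 0.9386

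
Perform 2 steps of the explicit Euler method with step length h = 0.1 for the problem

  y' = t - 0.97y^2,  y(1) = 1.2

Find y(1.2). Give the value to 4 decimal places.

Euler: y_{n+1} = y_n + h·f(t_n, y_n).
t=1.000000, y=1.200000: f=-0.396800 → y ← 1.200000 + 0.1·(-0.396800) = 1.160320
t=1.100000, y=1.160320: f=-0.205952 → y ← 1.160320 + 0.1·(-0.205952) = 1.139725
y(1.2) ≈ 1.1397

1.1397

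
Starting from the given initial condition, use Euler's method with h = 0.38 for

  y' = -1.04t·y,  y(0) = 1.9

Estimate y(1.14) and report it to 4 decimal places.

Euler: y_{n+1} = y_n + h·f(t_n, y_n).
t=0.000000, y=1.900000: f=0.000000 → y ← 1.900000 + 0.38·0.000000 = 1.900000
t=0.380000, y=1.900000: f=-0.750880 → y ← 1.900000 + 0.38·(-0.750880) = 1.614666
t=0.760000, y=1.614666: f=-1.276232 → y ← 1.614666 + 0.38·(-1.276232) = 1.129698
y(1.14) ≈ 1.1297

1.1297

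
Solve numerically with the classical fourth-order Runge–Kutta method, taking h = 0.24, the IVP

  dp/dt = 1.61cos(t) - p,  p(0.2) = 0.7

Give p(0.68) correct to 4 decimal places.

RK4: k1 = f(t_n, p_n); k2 = f(t_n + h/2, p_n + (h/2)·k1); k3 = f(t_n + h/2, p_n + (h/2)·k2); k4 = f(t_n + h, p_n + h·k3); p_{n+1} = p_n + (h/6)·(k1 + 2k2 + 2k3 + k4).
t=0.200000, p=0.700000:
  k1 = f(0.200000, 0.700000) = 0.877907
  k2 = f(0.320000, 0.805349) = 0.722920
  k3 = f(0.320000, 0.786750) = 0.741519
  k4 = f(0.440000, 0.877964) = 0.578686
  p ← 0.700000 + (0.24/6)·(k1 + 2k2 + 2k3 + k4) = 0.875419
t=0.440000, p=0.875419:
  k1 = f(0.440000, 0.875419) = 0.581231
  k2 = f(0.560000, 0.945167) = 0.418914
  k3 = f(0.560000, 0.925689) = 0.438392
  k4 = f(0.680000, 0.980633) = 0.271259
  p ← 0.875419 + (0.24/6)·(k1 + 2k2 + 2k3 + k4) = 0.978103
p(0.68) ≈ 0.9781

0.9781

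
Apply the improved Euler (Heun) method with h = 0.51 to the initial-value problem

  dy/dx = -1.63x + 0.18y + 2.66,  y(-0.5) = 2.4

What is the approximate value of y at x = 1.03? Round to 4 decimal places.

Heun: k1 = f(x_n, y_n); k2 = f(x_n + h, y_n + h·k1); y_{n+1} = y_n + (h/2)·(k1 + k2).
x=-0.500000, y=2.400000:
  k1 = f(-0.500000, 2.400000) = 3.907000
  k2 = f(0.010000, 4.392570) = 3.434363
  y ← 2.400000 + (0.51/2)·(3.907000 + 3.434363) = 4.272047
x=0.010000, y=4.272047:
  k1 = f(0.010000, 4.272047) = 3.412669
  k2 = f(0.520000, 6.012508) = 2.894652
  y ← 4.272047 + (0.51/2)·(3.412669 + 2.894652) = 5.880414
x=0.520000, y=5.880414:
  k1 = f(0.520000, 5.880414) = 2.870875
  k2 = f(1.030000, 7.344560) = 2.303121
  y ← 5.880414 + (0.51/2)·(2.870875 + 2.303121) = 7.199783
y(1.03) ≈ 7.1998

7.1998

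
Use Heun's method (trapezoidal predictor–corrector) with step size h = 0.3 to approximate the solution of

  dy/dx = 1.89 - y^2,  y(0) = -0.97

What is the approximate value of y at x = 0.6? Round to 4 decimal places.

-0.1081

Heun: k1 = f(x_n, y_n); k2 = f(x_n + h, y_n + h·k1); y_{n+1} = y_n + (h/2)·(k1 + k2).
x=0.000000, y=-0.970000:
  k1 = f(0.000000, -0.970000) = 0.949100
  k2 = f(0.300000, -0.685270) = 1.420405
  y ← -0.970000 + (0.3/2)·(0.949100 + 1.420405) = -0.614574
x=0.300000, y=-0.614574:
  k1 = f(0.300000, -0.614574) = 1.512298
  k2 = f(0.600000, -0.160885) = 1.864116
  y ← -0.614574 + (0.3/2)·(1.512298 + 1.864116) = -0.108112
y(0.6) ≈ -0.1081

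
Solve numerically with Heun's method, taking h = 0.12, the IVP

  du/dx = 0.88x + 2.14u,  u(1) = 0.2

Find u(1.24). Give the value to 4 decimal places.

Heun: k1 = f(x_n, u_n); k2 = f(x_n + h, u_n + h·k1); u_{n+1} = u_n + (h/2)·(k1 + k2).
x=1.000000, u=0.200000:
  k1 = f(1.000000, 0.200000) = 1.308000
  k2 = f(1.120000, 0.356960) = 1.749494
  u ← 0.200000 + (0.12/2)·(1.308000 + 1.749494) = 0.383450
x=1.120000, u=0.383450:
  k1 = f(1.120000, 0.383450) = 1.806182
  k2 = f(1.240000, 0.600192) = 2.375610
  u ← 0.383450 + (0.12/2)·(1.806182 + 2.375610) = 0.634357
u(1.24) ≈ 0.6344

0.6344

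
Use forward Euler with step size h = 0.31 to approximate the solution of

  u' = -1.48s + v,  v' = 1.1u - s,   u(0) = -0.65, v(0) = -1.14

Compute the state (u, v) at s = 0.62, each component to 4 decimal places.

-1.5677, -1.7999

Euler on (u,v): u_{n+1} = u_n + h·u', v_{n+1} = v_n + h·v'.
0.000000: (-0.650000, -1.140000); f=(-1.140000, -0.715000) → (-1.003400, -1.361650)
0.310000: (-1.003400, -1.361650); f=(-1.820450, -1.413740) → (-1.567740, -1.799909)
(u(0.62), v(0.62)) ≈ (-1.5677, -1.7999)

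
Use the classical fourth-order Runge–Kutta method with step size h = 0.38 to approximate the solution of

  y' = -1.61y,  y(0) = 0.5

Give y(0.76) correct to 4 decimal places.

0.1474

RK4: k1 = f(t_n, y_n); k2 = f(t_n + h/2, y_n + (h/2)·k1); k3 = f(t_n + h/2, y_n + (h/2)·k2); k4 = f(t_n + h, y_n + h·k3); y_{n+1} = y_n + (h/6)·(k1 + 2k2 + 2k3 + k4).
t=0.000000, y=0.500000:
  k1 = f(0.000000, 0.500000) = -0.805000
  k2 = f(0.190000, 0.347050) = -0.558751
  k3 = f(0.190000, 0.393837) = -0.634078
  k4 = f(0.380000, 0.259050) = -0.417071
  y ← 0.500000 + (0.38/6)·(k1 + 2k2 + 2k3 + k4) = 0.271511
t=0.380000, y=0.271511:
  k1 = f(0.380000, 0.271511) = -0.437132
  k2 = f(0.570000, 0.188455) = -0.303413
  k3 = f(0.570000, 0.213862) = -0.344318
  k4 = f(0.760000, 0.140670) = -0.226478
  y ← 0.271511 + (0.38/6)·(k1 + 2k2 + 2k3 + k4) = 0.147436
y(0.76) ≈ 0.1474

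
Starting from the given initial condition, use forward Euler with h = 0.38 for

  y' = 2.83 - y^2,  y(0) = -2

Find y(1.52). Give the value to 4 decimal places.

-28.4724

Euler: y_{n+1} = y_n + h·f(t_n, y_n).
t=0.000000, y=-2.000000: f=-1.170000 → y ← -2.000000 + 0.38·(-1.170000) = -2.444600
t=0.380000, y=-2.444600: f=-3.146069 → y ← -2.444600 + 0.38·(-3.146069) = -3.640106
t=0.760000, y=-3.640106: f=-10.420374 → y ← -3.640106 + 0.38·(-10.420374) = -7.599848
t=1.140000, y=-7.599848: f=-54.927694 → y ← -7.599848 + 0.38·(-54.927694) = -28.472372
y(1.52) ≈ -28.4724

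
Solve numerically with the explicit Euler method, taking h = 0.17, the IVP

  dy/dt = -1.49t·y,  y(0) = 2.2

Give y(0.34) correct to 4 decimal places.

Euler: y_{n+1} = y_n + h·f(t_n, y_n).
t=0.000000, y=2.200000: f=0.000000 → y ← 2.200000 + 0.17·0.000000 = 2.200000
t=0.170000, y=2.200000: f=-0.557260 → y ← 2.200000 + 0.17·(-0.557260) = 2.105266
y(0.34) ≈ 2.1053

2.1053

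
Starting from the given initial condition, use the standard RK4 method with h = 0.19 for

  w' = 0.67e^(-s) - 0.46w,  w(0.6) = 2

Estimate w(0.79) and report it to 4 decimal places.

1.8935

RK4: k1 = f(s_n, w_n); k2 = f(s_n + h/2, w_n + (h/2)·k1); k3 = f(s_n + h/2, w_n + (h/2)·k2); k4 = f(s_n + h, w_n + h·k3); w_{n+1} = w_n + (h/6)·(k1 + 2k2 + 2k3 + k4).
s=0.600000, w=2.000000:
  k1 = f(0.600000, 2.000000) = -0.552296
  k2 = f(0.695000, 1.947532) = -0.561485
  k3 = f(0.695000, 1.946659) = -0.561083
  k4 = f(0.790000, 1.893394) = -0.566885
  w ← 2.000000 + (0.19/6)·(k1 + 2k2 + 2k3 + k4) = 1.893463
w(0.79) ≈ 1.8935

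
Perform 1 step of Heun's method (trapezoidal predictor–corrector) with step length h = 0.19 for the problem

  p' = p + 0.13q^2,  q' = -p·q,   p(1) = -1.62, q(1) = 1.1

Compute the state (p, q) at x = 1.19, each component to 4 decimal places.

Heun on (p,q): k1 = f(x_n, state_n); k2 = f(x_n + h, state_n + h·k1); state_{n+1} = state_n + (h/2)·(k1 + k2).
1.000000: (-1.620000, 1.100000)
  k1 = (-1.462700, 1.782000)
  predictor → (-1.897913, 1.438580)
  k2 = (-1.628876, 2.730300)
  → (-1.913700, 1.528668)
(p(1.19), q(1.19)) ≈ (-1.9137, 1.5287)

-1.9137, 1.5287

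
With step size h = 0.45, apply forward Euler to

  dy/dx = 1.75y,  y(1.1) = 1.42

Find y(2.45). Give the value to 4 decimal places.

Euler: y_{n+1} = y_n + h·f(x_n, y_n).
x=1.100000, y=1.420000: f=2.485000 → y ← 1.420000 + 0.45·2.485000 = 2.538250
x=1.550000, y=2.538250: f=4.441937 → y ← 2.538250 + 0.45·4.441937 = 4.537122
x=2.000000, y=4.537122: f=7.939963 → y ← 4.537122 + 0.45·7.939963 = 8.110105
y(2.45) ≈ 8.1101

8.1101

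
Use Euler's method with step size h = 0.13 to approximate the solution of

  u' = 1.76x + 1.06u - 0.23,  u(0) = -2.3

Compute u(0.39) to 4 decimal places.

-3.3972

Euler: u_{n+1} = u_n + h·f(x_n, u_n).
x=0.000000, u=-2.300000: f=-2.668000 → u ← -2.300000 + 0.13·(-2.668000) = -2.646840
x=0.130000, u=-2.646840: f=-2.806850 → u ← -2.646840 + 0.13·(-2.806850) = -3.011731
x=0.260000, u=-3.011731: f=-2.964834 → u ← -3.011731 + 0.13·(-2.964834) = -3.397159
u(0.39) ≈ -3.3972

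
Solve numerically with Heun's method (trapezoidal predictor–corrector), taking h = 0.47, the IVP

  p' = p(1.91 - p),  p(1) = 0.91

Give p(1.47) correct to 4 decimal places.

Heun: k1 = f(s_n, p_n); k2 = f(s_n + h, p_n + h·k1); p_{n+1} = p_n + (h/2)·(k1 + k2).
s=1.000000, p=0.910000:
  k1 = f(1.000000, 0.910000) = 0.910000
  k2 = f(1.470000, 1.337700) = 0.765566
  p ← 0.910000 + (0.47/2)·(0.910000 + 0.765566) = 1.303758
p(1.47) ≈ 1.3038

1.3038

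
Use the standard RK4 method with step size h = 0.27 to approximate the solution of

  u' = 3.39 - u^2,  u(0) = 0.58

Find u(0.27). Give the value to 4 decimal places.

1.2448

RK4: k1 = f(x_n, u_n); k2 = f(x_n + h/2, u_n + (h/2)·k1); k3 = f(x_n + h/2, u_n + (h/2)·k2); k4 = f(x_n + h, u_n + h·k3); u_{n+1} = u_n + (h/6)·(k1 + 2k2 + 2k3 + k4).
x=0.000000, u=0.580000:
  k1 = f(0.000000, 0.580000) = 3.053600
  k2 = f(0.135000, 0.992236) = 2.405468
  k3 = f(0.135000, 0.904738) = 2.571449
  k4 = f(0.270000, 1.274291) = 1.766182
  u ← 0.580000 + (0.27/6)·(k1 + 2k2 + 2k3 + k4) = 1.244813
u(0.27) ≈ 1.2448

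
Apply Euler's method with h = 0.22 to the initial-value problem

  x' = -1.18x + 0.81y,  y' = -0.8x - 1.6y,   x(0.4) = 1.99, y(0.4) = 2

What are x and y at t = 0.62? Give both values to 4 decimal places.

Euler on (x,y): x_{n+1} = x_n + h·x', y_{n+1} = y_n + h·y'.
0.400000: (1.990000, 2.000000); f=(-0.728200, -4.792000) → (1.829796, 0.945760)
(x(0.62), y(0.62)) ≈ (1.8298, 0.9458)

1.8298, 0.9458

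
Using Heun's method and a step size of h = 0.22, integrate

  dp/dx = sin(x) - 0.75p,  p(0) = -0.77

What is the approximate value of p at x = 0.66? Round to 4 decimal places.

-0.2899

Heun: k1 = f(x_n, p_n); k2 = f(x_n + h, p_n + h·k1); p_{n+1} = p_n + (h/2)·(k1 + k2).
x=0.000000, p=-0.770000:
  k1 = f(0.000000, -0.770000) = 0.577500
  k2 = f(0.220000, -0.642950) = 0.700442
  p ← -0.770000 + (0.22/2)·(0.577500 + 0.700442) = -0.629426
x=0.220000, p=-0.629426:
  k1 = f(0.220000, -0.629426) = 0.690299
  k2 = f(0.440000, -0.477560) = 0.784110
  p ← -0.629426 + (0.22/2)·(0.690299 + 0.784110) = -0.467241
x=0.440000, p=-0.467241:
  k1 = f(0.440000, -0.467241) = 0.776370
  k2 = f(0.660000, -0.296440) = 0.835447
  p ← -0.467241 + (0.22/2)·(0.776370 + 0.835447) = -0.289941
p(0.66) ≈ -0.2899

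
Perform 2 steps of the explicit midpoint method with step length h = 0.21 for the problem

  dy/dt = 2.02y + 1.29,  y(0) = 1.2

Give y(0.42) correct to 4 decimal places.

3.5768

Midpoint: k1 = f(t_n, y_n); k2 = f(t_n + h/2, y_n + (h/2)·k1); y_{n+1} = y_n + h·k2.
t=0.000000, y=1.200000:
  k1 = f(0.000000, 1.200000) = 3.714000
  k2 = f(0.105000, 1.589970) = 4.501739
  y ← 1.200000 + 0.21·4.501739 = 2.145365
t=0.210000, y=2.145365:
  k1 = f(0.210000, 2.145365) = 5.623638
  k2 = f(0.315000, 2.735847) = 6.816411
  y ← 2.145365 + 0.21·6.816411 = 3.576812
y(0.42) ≈ 3.5768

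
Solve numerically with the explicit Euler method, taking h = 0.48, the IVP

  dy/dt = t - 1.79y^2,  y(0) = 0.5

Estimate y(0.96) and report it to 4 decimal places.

Euler: y_{n+1} = y_n + h·f(t_n, y_n).
t=0.000000, y=0.500000: f=-0.447500 → y ← 0.500000 + 0.48·(-0.447500) = 0.285200
t=0.480000, y=0.285200: f=0.334403 → y ← 0.285200 + 0.48·0.334403 = 0.445713
y(0.96) ≈ 0.4457

0.4457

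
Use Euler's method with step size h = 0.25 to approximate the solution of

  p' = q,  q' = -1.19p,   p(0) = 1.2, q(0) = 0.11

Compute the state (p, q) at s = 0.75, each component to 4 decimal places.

1.0127, -0.9590

Euler on (p,q): p_{n+1} = p_n + h·p', q_{n+1} = q_n + h·q'.
0.000000: (1.200000, 0.110000); f=(0.110000, -1.428000) → (1.227500, -0.247000)
0.250000: (1.227500, -0.247000); f=(-0.247000, -1.460725) → (1.165750, -0.612181)
0.500000: (1.165750, -0.612181); f=(-0.612181, -1.387242) → (1.012705, -0.958992)
(p(0.75), q(0.75)) ≈ (1.0127, -0.9590)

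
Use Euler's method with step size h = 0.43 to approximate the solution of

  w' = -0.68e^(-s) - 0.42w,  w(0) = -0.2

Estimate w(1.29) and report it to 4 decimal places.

Euler: w_{n+1} = w_n + h·f(s_n, w_n).
s=0.000000, w=-0.200000: f=-0.596000 → w ← -0.200000 + 0.43·(-0.596000) = -0.456280
s=0.430000, w=-0.456280: f=-0.250709 → w ← -0.456280 + 0.43·(-0.250709) = -0.564085
s=0.860000, w=-0.564085: f=-0.050835 → w ← -0.564085 + 0.43·(-0.050835) = -0.585944
w(1.29) ≈ -0.5859

-0.5859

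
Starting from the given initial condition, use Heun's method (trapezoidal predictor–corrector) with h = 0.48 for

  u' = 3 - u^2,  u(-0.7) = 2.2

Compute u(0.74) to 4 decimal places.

Heun: k1 = f(t_n, u_n); k2 = f(t_n + h, u_n + h·k1); u_{n+1} = u_n + (h/2)·(k1 + k2).
t=-0.700000, u=2.200000:
  k1 = f(-0.700000, 2.200000) = -1.840000
  k2 = f(-0.220000, 1.316800) = 1.266038
  u ← 2.200000 + (0.48/2)·(-1.840000 + 1.266038) = 2.062249
t=-0.220000, u=2.062249:
  k1 = f(-0.220000, 2.062249) = -1.252871
  k2 = f(0.260000, 1.460871) = 0.865856
  u ← 2.062249 + (0.48/2)·(-1.252871 + 0.865856) = 1.969365
t=0.260000, u=1.969365:
  k1 = f(0.260000, 1.969365) = -0.878400
  k2 = f(0.740000, 1.547733) = 0.604522
  u ← 1.969365 + (0.48/2)·(-0.878400 + 0.604522) = 1.903635
u(0.74) ≈ 1.9036

1.9036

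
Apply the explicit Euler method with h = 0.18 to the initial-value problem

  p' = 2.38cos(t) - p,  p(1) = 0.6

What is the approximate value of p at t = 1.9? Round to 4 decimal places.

0.4245

Euler: p_{n+1} = p_n + h·f(t_n, p_n).
t=1.000000, p=0.600000: f=0.685919 → p ← 0.600000 + 0.18·0.685919 = 0.723466
t=1.180000, p=0.723466: f=0.183136 → p ← 0.723466 + 0.18·0.183136 = 0.756430
t=1.360000, p=0.756430: f=-0.258442 → p ← 0.756430 + 0.18·(-0.258442) = 0.709910
t=1.540000, p=0.709910: f=-0.636627 → p ← 0.709910 + 0.18·(-0.636627) = 0.595318
t=1.720000, p=0.595318: f=-0.949106 → p ← 0.595318 + 0.18·(-0.949106) = 0.424478
p(1.9) ≈ 0.4245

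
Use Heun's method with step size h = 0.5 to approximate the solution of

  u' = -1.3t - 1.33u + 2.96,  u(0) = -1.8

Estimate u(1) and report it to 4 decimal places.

Heun: k1 = f(t_n, u_n); k2 = f(t_n + h, u_n + h·k1); u_{n+1} = u_n + (h/2)·(k1 + k2).
t=0.000000, u=-1.800000:
  k1 = f(0.000000, -1.800000) = 5.354000
  k2 = f(0.500000, 0.877000) = 1.143590
  u ← -1.800000 + (0.5/2)·(5.354000 + 1.143590) = -0.175603
t=0.500000, u=-0.175603:
  k1 = f(0.500000, -0.175603) = 2.543551
  k2 = f(1.000000, 1.096173) = 0.202090
  u ← -0.175603 + (0.5/2)·(2.543551 + 0.202090) = 0.510808
u(1) ≈ 0.5108

0.5108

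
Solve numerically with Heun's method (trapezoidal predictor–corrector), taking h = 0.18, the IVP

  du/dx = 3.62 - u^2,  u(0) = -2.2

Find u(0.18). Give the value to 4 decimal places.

Heun: k1 = f(x_n, u_n); k2 = f(x_n + h, u_n + h·k1); u_{n+1} = u_n + (h/2)·(k1 + k2).
x=0.000000, u=-2.200000:
  k1 = f(0.000000, -2.200000) = -1.220000
  k2 = f(0.180000, -2.419600) = -2.234464
  u ← -2.200000 + (0.18/2)·(-1.220000 + (-2.234464)) = -2.510902
u(0.18) ≈ -2.5109

-2.5109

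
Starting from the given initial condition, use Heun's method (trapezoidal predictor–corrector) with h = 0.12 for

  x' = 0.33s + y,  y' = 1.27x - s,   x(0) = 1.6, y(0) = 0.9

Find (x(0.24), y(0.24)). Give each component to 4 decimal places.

1.8844, 1.3970

Heun on (x,y): k1 = f(s_n, state_n); k2 = f(s_n + h, state_n + h·k1); state_{n+1} = state_n + (h/2)·(k1 + k2).
0.000000: (1.600000, 0.900000)
  k1 = (0.900000, 2.032000)
  predictor → (1.708000, 1.143840)
  k2 = (1.183440, 2.049160)
  → (1.725006, 1.144870)
0.120000: (1.725006, 1.144870)
  k1 = (1.184470, 2.070758)
  predictor → (1.867143, 1.393361)
  k2 = (1.472561, 2.131271)
  → (1.884428, 1.396991)
(x(0.24), y(0.24)) ≈ (1.8844, 1.3970)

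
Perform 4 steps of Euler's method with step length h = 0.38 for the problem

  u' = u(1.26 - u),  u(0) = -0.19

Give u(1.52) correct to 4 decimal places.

Euler: u_{n+1} = u_n + h·f(x_n, u_n).
x=0.000000, u=-0.190000: f=-0.275500 → u ← -0.190000 + 0.38·(-0.275500) = -0.294690
x=0.380000, u=-0.294690: f=-0.458152 → u ← -0.294690 + 0.38·(-0.458152) = -0.468788
x=0.760000, u=-0.468788: f=-0.810434 → u ← -0.468788 + 0.38·(-0.810434) = -0.776753
x=1.140000, u=-0.776753: f=-1.582053 → u ← -0.776753 + 0.38·(-1.582053) = -1.377933
u(1.52) ≈ -1.3779

-1.3779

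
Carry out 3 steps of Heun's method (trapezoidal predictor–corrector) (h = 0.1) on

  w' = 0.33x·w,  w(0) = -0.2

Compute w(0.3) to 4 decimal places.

-0.2030

Heun: k1 = f(x_n, w_n); k2 = f(x_n + h, w_n + h·k1); w_{n+1} = w_n + (h/2)·(k1 + k2).
x=0.000000, w=-0.200000:
  k1 = f(0.000000, -0.200000) = 0.000000
  k2 = f(0.100000, -0.200000) = -0.006600
  w ← -0.200000 + (0.1/2)·(0.000000 + (-0.006600)) = -0.200330
x=0.100000, w=-0.200330:
  k1 = f(0.100000, -0.200330) = -0.006611
  k2 = f(0.200000, -0.200991) = -0.013265
  w ← -0.200330 + (0.1/2)·(-0.006611 + (-0.013265)) = -0.201324
x=0.200000, w=-0.201324:
  k1 = f(0.200000, -0.201324) = -0.013287
  k2 = f(0.300000, -0.202653) = -0.020063
  w ← -0.201324 + (0.1/2)·(-0.013287 + (-0.020063)) = -0.202991
w(0.3) ≈ -0.2030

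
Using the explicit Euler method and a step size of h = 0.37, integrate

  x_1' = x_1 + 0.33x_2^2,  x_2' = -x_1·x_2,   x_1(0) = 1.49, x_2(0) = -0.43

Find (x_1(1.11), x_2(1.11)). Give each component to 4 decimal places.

3.8802, 0.0022

Euler on (x_1,x_2): x_1_{n+1} = x_1_n + h·x_1', x_2_{n+1} = x_2_n + h·x_2'.
0.000000: (1.490000, -0.430000); f=(1.551017, 0.640700) → (2.063876, -0.192941)
0.370000: (2.063876, -0.192941); f=(2.076161, 0.398206) → (2.832056, -0.045605)
0.740000: (2.832056, -0.045605); f=(2.832742, 0.129155) → (3.880170, 0.002183)
(x_1(1.11), x_2(1.11)) ≈ (3.8802, 0.0022)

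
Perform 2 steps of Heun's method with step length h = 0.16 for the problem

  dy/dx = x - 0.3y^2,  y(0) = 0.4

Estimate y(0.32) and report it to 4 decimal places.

Heun: k1 = f(x_n, y_n); k2 = f(x_n + h, y_n + h·k1); y_{n+1} = y_n + (h/2)·(k1 + k2).
x=0.000000, y=0.400000:
  k1 = f(0.000000, 0.400000) = -0.048000
  k2 = f(0.160000, 0.392320) = 0.113826
  y ← 0.400000 + (0.16/2)·(-0.048000 + 0.113826) = 0.405266
x=0.160000, y=0.405266:
  k1 = f(0.160000, 0.405266) = 0.110728
  k2 = f(0.320000, 0.422982) = 0.266326
  y ← 0.405266 + (0.16/2)·(0.110728 + 0.266326) = 0.435430
y(0.32) ≈ 0.4354

0.4354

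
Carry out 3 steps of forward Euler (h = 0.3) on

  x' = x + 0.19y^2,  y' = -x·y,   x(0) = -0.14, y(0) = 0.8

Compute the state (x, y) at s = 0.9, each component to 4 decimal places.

-0.1513, 0.9090

Euler on (x,y): x_{n+1} = x_n + h·x', y_{n+1} = y_n + h·y'.
0.000000: (-0.140000, 0.800000); f=(-0.018400, 0.112000) → (-0.145520, 0.833600)
0.300000: (-0.145520, 0.833600); f=(-0.013491, 0.121305) → (-0.149567, 0.869992)
0.600000: (-0.149567, 0.869992); f=(-0.005759, 0.130122) → (-0.151295, 0.909028)
(x(0.9), y(0.9)) ≈ (-0.1513, 0.9090)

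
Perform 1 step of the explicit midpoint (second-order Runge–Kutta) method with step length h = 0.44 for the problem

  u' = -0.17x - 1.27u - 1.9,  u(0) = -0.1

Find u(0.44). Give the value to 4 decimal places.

Midpoint: k1 = f(x_n, u_n); k2 = f(x_n + h/2, u_n + (h/2)·k1); u_{n+1} = u_n + h·k2.
x=0.000000, u=-0.100000:
  k1 = f(0.000000, -0.100000) = -1.773000
  k2 = f(0.220000, -0.490060) = -1.315024
  u ← -0.100000 + 0.44·(-1.315024) = -0.678610
u(0.44) ≈ -0.6786

-0.6786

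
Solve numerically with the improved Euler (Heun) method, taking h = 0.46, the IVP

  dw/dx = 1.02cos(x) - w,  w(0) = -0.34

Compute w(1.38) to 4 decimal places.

0.3353

Heun: k1 = f(x_n, w_n); k2 = f(x_n + h, w_n + h·k1); w_{n+1} = w_n + (h/2)·(k1 + k2).
x=0.000000, w=-0.340000:
  k1 = f(0.000000, -0.340000) = 1.360000
  k2 = f(0.460000, 0.285600) = 0.628374
  w ← -0.340000 + (0.46/2)·(1.360000 + 0.628374) = 0.117326
x=0.460000, w=0.117326:
  k1 = f(0.460000, 0.117326) = 0.796648
  k2 = f(0.920000, 0.483784) = 0.134153
  w ← 0.117326 + (0.46/2)·(0.796648 + 0.134153) = 0.331410
x=0.920000, w=0.331410:
  k1 = f(0.920000, 0.331410) = 0.286527
  k2 = f(1.380000, 0.463212) = -0.269779
  w ← 0.331410 + (0.46/2)·(0.286527 + (-0.269779)) = 0.335262
w(1.38) ≈ 0.3353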